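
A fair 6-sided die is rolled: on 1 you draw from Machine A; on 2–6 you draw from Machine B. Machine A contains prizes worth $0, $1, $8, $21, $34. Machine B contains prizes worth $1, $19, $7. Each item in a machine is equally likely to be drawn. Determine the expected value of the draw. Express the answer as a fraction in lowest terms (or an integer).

289/30 dollars

E[X | Machine A] = (0 + 1 + 8 + 21 + 34)/5 = 64/5
E[X | Machine B] = (1 + 19 + 7)/3 = 9
E[X] = (1/6)·64/5 + (5/6)·9 = 289/30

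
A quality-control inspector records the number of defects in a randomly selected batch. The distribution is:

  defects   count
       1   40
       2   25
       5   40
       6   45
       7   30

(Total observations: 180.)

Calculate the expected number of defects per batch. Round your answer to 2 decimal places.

Total = 180, so P(defects=1) = 40/180, etc.
E[X] = (2/9)·1 + (5/36)·2 + (2/9)·5 + (1/4)·6 + (1/6)·7
     = 77/18 ≈ 4.28

4.28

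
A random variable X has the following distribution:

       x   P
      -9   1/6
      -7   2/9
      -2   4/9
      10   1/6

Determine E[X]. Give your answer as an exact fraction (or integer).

E[X] = (1/6)·(-9) + (2/9)·(-7) + (4/9)·(-2) + (1/6)·10
     = -41/18

-41/18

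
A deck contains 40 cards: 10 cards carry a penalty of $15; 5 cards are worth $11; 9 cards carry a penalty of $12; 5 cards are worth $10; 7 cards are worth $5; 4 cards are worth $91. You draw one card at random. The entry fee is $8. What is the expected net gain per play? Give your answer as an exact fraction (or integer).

E[payout] = (10/40)·(-15) + (5/40)·11 + (9/40)·(-12) + (5/40)·10 + (7/40)·5 + (4/40)·91 = 123/20
Expected profit = 123/20 − 8 = -37/20

-37/20 dollars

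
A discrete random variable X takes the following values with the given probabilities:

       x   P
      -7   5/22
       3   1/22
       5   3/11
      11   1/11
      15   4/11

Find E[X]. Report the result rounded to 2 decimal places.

E[X] = (5/22)·(-7) + (1/22)·3 + (3/11)·5 + (1/11)·11 + (4/11)·15
     = 70/11 ≈ 6.36

6.36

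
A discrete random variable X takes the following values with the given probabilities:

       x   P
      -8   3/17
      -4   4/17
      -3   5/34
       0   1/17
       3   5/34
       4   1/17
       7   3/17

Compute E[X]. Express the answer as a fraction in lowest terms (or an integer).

E[X] = (3/17)·(-8) + (4/17)·(-4) + (5/34)·(-3) + (1/17)·0 + (5/34)·3 + (1/17)·4 + (3/17)·7
     = -15/17

-15/17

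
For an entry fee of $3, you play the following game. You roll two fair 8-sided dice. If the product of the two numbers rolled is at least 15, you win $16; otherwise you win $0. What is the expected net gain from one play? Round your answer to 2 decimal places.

$5.75

E[payout] = (29/64)·0 + (35/64)·16 = 35/4
Expected profit = 35/4 − 3 = 23/4 ≈ $5.75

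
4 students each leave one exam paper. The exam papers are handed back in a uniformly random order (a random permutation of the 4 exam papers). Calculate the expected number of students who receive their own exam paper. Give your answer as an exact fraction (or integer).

1

Let Xᵢ = 1 if person i gets their own exam paper. For each i, P(Xᵢ=1) = 1/4.
By linearity of expectation, E[X₁+…+X_4] = 4·(1/4) = 1.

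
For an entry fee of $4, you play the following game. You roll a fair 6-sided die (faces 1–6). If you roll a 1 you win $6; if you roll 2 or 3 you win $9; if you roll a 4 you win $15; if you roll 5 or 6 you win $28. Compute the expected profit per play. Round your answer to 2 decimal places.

E[payout] = (1/6)·6 + (1/3)·9 + (1/6)·15 + (1/3)·28 = 95/6
Expected profit = 95/6 − 4 = 71/6 ≈ $11.83

$11.83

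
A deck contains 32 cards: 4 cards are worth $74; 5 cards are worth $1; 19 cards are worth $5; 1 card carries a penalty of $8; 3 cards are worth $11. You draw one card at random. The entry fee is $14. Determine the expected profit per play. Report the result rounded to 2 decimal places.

E[payout] = (4/32)·74 + (5/32)·1 + (19/32)·5 + (1/32)·(-8) + (3/32)·11 = 421/32
Expected profit = 421/32 − 14 = -27/32 ≈ -$0.84

-$0.84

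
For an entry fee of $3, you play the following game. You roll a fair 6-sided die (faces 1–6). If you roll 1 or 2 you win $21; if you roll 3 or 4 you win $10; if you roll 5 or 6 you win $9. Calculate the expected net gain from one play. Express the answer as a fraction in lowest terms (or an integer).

31/3 dollars

E[payout] = (1/3)·9 + (1/3)·10 + (1/3)·21 = 40/3
Expected profit = 40/3 − 3 = 31/3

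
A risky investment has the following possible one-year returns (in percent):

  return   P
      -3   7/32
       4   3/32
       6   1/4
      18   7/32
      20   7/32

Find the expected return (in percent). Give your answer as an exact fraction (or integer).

305/32

E[X] = (7/32)·(-3) + (3/32)·4 + (1/4)·6 + (7/32)·18 + (7/32)·20
     = 305/32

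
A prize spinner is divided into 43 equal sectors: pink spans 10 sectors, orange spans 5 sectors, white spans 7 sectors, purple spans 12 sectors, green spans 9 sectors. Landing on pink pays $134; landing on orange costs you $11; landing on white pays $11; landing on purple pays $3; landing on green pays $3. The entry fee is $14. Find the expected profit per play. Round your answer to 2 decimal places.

E[payout] = (10/43)·134 + (5/43)·(-11) + (7/43)·11 + (12/43)·3 + (9/43)·3 = 1425/43
Expected profit = 1425/43 − 14 = 823/43 ≈ $19.14

$19.14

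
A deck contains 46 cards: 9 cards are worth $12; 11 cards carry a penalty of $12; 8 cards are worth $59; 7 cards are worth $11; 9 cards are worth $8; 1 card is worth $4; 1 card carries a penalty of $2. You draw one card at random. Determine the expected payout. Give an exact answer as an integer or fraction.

E[payout] = (9/46)·12 + (11/46)·(-12) + (8/46)·59 + (7/46)·11 + (9/46)·8 + (1/46)·4 + (1/46)·(-2) = 599/46

599/46 dollars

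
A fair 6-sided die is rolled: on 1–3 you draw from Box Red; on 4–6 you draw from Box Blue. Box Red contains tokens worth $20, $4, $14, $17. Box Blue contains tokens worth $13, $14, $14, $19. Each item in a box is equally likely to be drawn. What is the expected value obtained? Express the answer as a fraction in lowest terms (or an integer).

E[X | Box Red] = (20 + 4 + 14 + 17)/4 = 55/4
E[X | Box Blue] = (13 + 14 + 14 + 19)/4 = 15
E[X] = (1/2)·55/4 + (1/2)·15 = 115/8

115/8 dollars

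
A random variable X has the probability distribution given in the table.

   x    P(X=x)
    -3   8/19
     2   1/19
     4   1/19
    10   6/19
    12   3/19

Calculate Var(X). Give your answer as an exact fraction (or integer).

E[X] = (8/19)·(-3) + (1/19)·2 + (1/19)·4 + (6/19)·10 + (3/19)·12 = 78/19
E[X²] = (8/19)·9 + (1/19)·4 + (1/19)·16 + (6/19)·100 + (3/19)·144 = 1124/19
Var(X) = 1124/19 − (78/19)² = 15272/361

15272/361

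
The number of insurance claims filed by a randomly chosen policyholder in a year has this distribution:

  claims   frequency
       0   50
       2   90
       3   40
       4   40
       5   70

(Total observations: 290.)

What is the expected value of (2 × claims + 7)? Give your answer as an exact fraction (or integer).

Total = 290, so P(claims=0) = 50/290, etc.
E[2x+7] = (5/29)·7 + (9/29)·11 + (4/29)·13 + (4/29)·15 + (7/29)·17
     = 365/29

365/29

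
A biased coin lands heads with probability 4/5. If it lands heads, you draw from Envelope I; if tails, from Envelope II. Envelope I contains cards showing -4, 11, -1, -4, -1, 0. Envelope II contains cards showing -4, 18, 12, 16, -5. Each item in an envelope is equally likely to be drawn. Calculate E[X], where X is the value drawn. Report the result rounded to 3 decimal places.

1.613

E[X | Envelope I] = (-4 + 11 − 1 − 4 − 1 + 0)/6 = 1/6
E[X | Envelope II] = (-4 + 18 + 12 + 16 − 5)/5 = 37/5
E[X] = (4/5)·1/6 + (1/5)·37/5 = 121/75 ≈ 1.613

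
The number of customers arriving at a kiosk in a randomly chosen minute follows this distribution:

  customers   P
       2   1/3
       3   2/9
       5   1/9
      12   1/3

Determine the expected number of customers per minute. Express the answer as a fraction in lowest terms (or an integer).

53/9

E[X] = (1/3)·2 + (2/9)·3 + (1/9)·5 + (1/3)·12
     = 53/9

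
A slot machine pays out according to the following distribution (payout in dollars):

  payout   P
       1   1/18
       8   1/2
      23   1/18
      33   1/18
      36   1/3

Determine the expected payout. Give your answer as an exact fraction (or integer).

E[X] = (1/18)·1 + (1/2)·8 + (1/18)·23 + (1/18)·33 + (1/3)·36
     = 115/6

115/6 dollars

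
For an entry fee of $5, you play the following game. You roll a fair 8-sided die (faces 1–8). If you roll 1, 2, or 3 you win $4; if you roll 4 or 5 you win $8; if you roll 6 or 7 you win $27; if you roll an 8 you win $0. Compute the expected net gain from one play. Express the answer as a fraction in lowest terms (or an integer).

21/4 dollars

E[payout] = (1/8)·0 + (3/8)·4 + (1/4)·8 + (1/4)·27 = 41/4
Expected profit = 41/4 − 5 = 21/4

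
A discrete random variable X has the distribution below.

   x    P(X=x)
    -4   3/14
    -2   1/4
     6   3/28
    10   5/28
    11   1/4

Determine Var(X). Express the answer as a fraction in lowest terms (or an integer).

32763/784

E[X] = (3/14)·(-4) + (1/4)·(-2) + (3/28)·6 + (5/28)·10 + (1/4)·11 = 107/28
E[X²] = (3/14)·16 + (1/4)·4 + (3/28)·36 + (5/28)·100 + (1/4)·121 = 1579/28
Var(X) = 1579/28 − (107/28)² = 32763/784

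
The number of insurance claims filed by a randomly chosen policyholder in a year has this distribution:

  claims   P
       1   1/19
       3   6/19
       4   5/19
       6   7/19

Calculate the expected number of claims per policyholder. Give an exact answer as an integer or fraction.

E[X] = (1/19)·1 + (6/19)·3 + (5/19)·4 + (7/19)·6
     = 81/19

81/19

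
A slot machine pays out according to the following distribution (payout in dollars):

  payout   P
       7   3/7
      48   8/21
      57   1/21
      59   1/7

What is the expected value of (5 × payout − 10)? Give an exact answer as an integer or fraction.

1065/7

E[5x-10] = (3/7)·25 + (8/21)·230 + (1/21)·275 + (1/7)·285
     = 1065/7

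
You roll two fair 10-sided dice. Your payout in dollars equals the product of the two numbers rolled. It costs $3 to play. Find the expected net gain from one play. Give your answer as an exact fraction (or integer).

109/4 dollars

Distribution of the product of the two numbers rolled: 1 w.p. 1/100, 2 w.p. 1/50, 3 w.p. 1/50, 4 w.p. 3/100, 5 w.p. 1/50, 6 w.p. 1/25, …
E[payout] = (1/100)·1 + (1/50)·2 + (1/50)·3 + (3/100)·4 + (1/50)·5 + (1/25)·6 + (1/50)·7 + (1/25)·8 + (3/100)·9 + (1/25)·10 + (1/25)·12 + (1/50)·14 + (1/50)·15 + (3/100)·16 + (1/25)·18 + (1/25)·20 + (1/50)·21 + (1/25)·24 + (1/100)·25 + (1/50)·27 + (1/50)·28 + (1/25)·30 + (1/50)·32 + (1/50)·35 + (3/100)·36 + (1/25)·40 + (1/50)·42 + (1/50)·45 + (1/50)·48 + (1/100)·49 + (1/50)·50 + (1/50)·54 + (1/50)·56 + (1/50)·60 + (1/50)·63 + (1/100)·64 + (1/50)·70 + (1/50)·72 + (1/50)·80 + (1/100)·81 + (1/50)·90 + (1/100)·100 = 121/4
Expected profit = 121/4 − 3 = 109/4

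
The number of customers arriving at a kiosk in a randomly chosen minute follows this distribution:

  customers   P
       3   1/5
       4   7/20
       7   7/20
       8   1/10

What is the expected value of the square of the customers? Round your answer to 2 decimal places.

E[X²] = (1/5)·9 + (7/20)·16 + (7/20)·49 + (1/10)·64
     = 619/20 ≈ 30.95

30.95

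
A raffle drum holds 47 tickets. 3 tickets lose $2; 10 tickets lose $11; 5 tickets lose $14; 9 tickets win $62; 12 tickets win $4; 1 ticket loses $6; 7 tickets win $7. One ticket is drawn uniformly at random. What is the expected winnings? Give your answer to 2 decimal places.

E[payout] = (3/47)·(-2) + (10/47)·(-11) + (5/47)·(-14) + (9/47)·62 + (12/47)·4 + (1/47)·(-6) + (7/47)·7 = 463/47
≈ $9.85

$9.85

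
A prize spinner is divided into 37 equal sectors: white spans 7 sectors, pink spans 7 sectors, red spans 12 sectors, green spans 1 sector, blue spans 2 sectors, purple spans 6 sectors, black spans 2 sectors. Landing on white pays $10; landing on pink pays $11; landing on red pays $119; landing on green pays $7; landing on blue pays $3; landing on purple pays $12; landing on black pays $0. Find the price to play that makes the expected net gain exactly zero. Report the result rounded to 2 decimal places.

E[payout] = (7/37)·10 + (7/37)·11 + (12/37)·119 + (1/37)·7 + (2/37)·3 + (6/37)·12 + (2/37)·0 = 1660/37
Fair fee = E[payout] = 1660/37 ≈ $44.86

$44.86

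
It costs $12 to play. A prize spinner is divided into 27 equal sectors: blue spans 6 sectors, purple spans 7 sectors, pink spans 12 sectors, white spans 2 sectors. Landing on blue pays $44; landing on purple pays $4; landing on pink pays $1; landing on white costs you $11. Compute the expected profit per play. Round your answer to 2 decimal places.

E[payout] = (6/27)·44 + (7/27)·4 + (12/27)·1 + (2/27)·(-11) = 94/9
Expected profit = 94/9 − 12 = -14/9 ≈ -$1.56

-$1.56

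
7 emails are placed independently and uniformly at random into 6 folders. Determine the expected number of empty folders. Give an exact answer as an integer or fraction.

Let Xⱼ=1 if folder j is empty. P(Xⱼ=1) = ((6-1)/6)^7 = 78125/279936.
By linearity, E[#empty] = 6·78125/279936 = 78125/46656.

78125/46656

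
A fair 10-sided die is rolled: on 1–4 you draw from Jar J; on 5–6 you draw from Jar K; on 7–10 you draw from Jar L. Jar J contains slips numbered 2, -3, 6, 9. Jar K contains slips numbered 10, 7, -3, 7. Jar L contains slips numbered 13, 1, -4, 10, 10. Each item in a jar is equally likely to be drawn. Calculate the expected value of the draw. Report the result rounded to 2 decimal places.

E[X | Jar J] = (2 − 3 + 6 + 9)/4 = 7/2
E[X | Jar K] = (10 + 7 − 3 + 7)/4 = 21/4
E[X | Jar L] = (13 + 1 − 4 + 10 + 10)/5 = 6
E[X] = (2/5)·7/2 + (1/5)·21/4 + (2/5)·6 = 97/20 ≈ 4.85

4.85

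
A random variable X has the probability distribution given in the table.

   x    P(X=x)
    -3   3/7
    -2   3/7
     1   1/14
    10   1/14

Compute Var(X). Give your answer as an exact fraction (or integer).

E[X] = (3/7)·(-3) + (3/7)·(-2) + (1/14)·1 + (1/14)·10 = -19/14
E[X²] = (3/7)·9 + (3/7)·4 + (1/14)·1 + (1/14)·100 = 179/14
Var(X) = 179/14 − (-19/14)² = 2145/196

2145/196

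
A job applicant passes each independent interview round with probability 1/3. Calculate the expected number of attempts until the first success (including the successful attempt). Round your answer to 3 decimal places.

3.000

For a geometric distribution, E[trials] = 1/p = 1/(1/3) = 3.
≈ 3.000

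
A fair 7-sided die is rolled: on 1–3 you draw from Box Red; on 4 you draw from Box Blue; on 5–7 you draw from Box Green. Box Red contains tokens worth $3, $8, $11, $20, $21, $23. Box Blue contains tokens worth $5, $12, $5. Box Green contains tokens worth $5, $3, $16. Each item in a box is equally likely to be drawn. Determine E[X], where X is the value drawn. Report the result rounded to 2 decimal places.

$10.62

E[X | Box Red] = (3 + 8 + 11 + 20 + 21 + 23)/6 = 43/3
E[X | Box Blue] = (5 + 12 + 5)/3 = 22/3
E[X | Box Green] = (5 + 3 + 16)/3 = 8
E[X] = (3/7)·43/3 + (1/7)·22/3 + (3/7)·8 = 223/21 ≈ 10.62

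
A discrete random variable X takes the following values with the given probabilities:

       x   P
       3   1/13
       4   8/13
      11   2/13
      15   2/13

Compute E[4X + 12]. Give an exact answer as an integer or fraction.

504/13

E[4x+12] = (1/13)·24 + (8/13)·28 + (2/13)·56 + (2/13)·72
     = 504/13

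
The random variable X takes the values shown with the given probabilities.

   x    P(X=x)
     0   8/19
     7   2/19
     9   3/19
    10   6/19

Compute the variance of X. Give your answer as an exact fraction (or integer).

E[X] = (8/19)·0 + (2/19)·7 + (3/19)·9 + (6/19)·10 = 101/19
E[X²] = (8/19)·0 + (2/19)·49 + (3/19)·81 + (6/19)·100 = 941/19
Var(X) = 941/19 − (101/19)² = 7678/361

7678/361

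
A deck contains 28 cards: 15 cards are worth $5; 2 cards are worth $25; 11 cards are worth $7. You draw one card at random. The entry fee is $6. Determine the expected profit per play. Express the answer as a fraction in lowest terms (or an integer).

17/14 dollars

E[payout] = (15/28)·5 + (2/28)·25 + (11/28)·7 = 101/14
Expected profit = 101/14 − 6 = 17/14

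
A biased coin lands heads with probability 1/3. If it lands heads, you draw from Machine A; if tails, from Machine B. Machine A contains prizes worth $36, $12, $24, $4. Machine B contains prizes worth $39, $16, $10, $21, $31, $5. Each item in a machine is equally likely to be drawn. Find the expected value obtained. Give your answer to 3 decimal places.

$19.889

E[X | Machine A] = (36 + 12 + 24 + 4)/4 = 19
E[X | Machine B] = (39 + 16 + 10 + 21 + 31 + 5)/6 = 61/3
E[X] = (1/3)·19 + (2/3)·61/3 = 179/9 ≈ 19.889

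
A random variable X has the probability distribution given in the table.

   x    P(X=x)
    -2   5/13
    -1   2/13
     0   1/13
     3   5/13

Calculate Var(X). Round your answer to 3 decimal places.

E[X] = (5/13)·(-2) + (2/13)·(-1) + (1/13)·0 + (5/13)·3 = 3/13
E[X²] = (5/13)·4 + (2/13)·1 + (1/13)·0 + (5/13)·9 = 67/13
Var(X) = 67/13 − (3/13)² = 862/169 ≈ 5.101

5.101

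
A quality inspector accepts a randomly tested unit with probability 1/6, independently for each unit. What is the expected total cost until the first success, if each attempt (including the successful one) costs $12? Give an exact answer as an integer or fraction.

$72

E[#attempts] = 1/p = 6; E[cost] = 12·6 = 72.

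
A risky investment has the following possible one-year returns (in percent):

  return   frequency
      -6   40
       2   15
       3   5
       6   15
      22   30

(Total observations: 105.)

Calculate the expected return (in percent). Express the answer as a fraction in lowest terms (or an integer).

Total = 105, so P(return=-6) = 40/105, etc.
E[X] = (8/21)·(-6) + (1/7)·2 + (1/21)·3 + (1/7)·6 + (2/7)·22
     = 37/7

37/7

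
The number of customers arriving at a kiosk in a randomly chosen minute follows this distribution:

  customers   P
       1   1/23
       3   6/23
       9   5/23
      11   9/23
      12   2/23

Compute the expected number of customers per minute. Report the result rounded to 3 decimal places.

8.130

E[X] = (1/23)·1 + (6/23)·3 + (5/23)·9 + (9/23)·11 + (2/23)·12
     = 187/23 ≈ 8.130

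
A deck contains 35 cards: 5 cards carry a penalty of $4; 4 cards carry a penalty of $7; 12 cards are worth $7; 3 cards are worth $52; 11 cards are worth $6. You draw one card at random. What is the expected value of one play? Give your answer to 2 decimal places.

$7.37

E[payout] = (5/35)·(-4) + (4/35)·(-7) + (12/35)·7 + (3/35)·52 + (11/35)·6 = 258/35
≈ $7.37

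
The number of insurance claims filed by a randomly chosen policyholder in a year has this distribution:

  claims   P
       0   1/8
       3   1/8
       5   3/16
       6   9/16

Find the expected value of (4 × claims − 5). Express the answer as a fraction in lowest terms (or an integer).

E[4x-5] = (1/8)·(-5) + (1/8)·7 + (3/16)·15 + (9/16)·19
     = 55/4

55/4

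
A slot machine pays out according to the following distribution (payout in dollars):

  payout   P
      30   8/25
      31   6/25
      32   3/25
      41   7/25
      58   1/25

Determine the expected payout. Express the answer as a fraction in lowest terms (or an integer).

E[X] = (8/25)·30 + (6/25)·31 + (3/25)·32 + (7/25)·41 + (1/25)·58
     = 867/25

867/25 dollars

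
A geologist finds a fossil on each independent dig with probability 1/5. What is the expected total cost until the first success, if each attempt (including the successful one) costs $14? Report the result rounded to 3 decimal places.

E[#attempts] = 1/p = 5; E[cost] = 14·5 = 70.
≈ 70.000

$70.000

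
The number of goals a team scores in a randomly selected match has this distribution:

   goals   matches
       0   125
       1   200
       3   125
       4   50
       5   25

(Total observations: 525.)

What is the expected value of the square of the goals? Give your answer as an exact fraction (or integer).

110/21

Total = 525, so P(goals=0) = 125/525, etc.
E[X²] = (5/21)·0 + (8/21)·1 + (5/21)·9 + (2/21)·16 + (1/21)·25
     = 110/21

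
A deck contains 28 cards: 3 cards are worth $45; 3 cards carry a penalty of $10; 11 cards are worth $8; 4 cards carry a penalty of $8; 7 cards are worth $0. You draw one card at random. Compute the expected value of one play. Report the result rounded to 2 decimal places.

E[payout] = (3/28)·45 + (3/28)·(-10) + (11/28)·8 + (4/28)·(-8) + (7/28)·0 = 23/4
≈ $5.75

$5.75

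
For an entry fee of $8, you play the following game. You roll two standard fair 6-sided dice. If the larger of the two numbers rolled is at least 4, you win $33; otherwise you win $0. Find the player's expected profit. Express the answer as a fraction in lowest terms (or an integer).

E[payout] = (1/4)·0 + (3/4)·33 = 99/4
Expected profit = 99/4 − 8 = 67/4

67/4 dollars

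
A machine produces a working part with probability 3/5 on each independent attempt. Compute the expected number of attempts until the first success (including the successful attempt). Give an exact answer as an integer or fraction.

5/3

For a geometric distribution, E[trials] = 1/p = 1/(3/5) = 5/3.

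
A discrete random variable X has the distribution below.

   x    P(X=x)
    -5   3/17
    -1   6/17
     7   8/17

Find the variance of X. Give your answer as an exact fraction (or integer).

E[X] = (3/17)·(-5) + (6/17)·(-1) + (8/17)·7 = 35/17
E[X²] = (3/17)·25 + (6/17)·1 + (8/17)·49 = 473/17
Var(X) = 473/17 − (35/17)² = 6816/289

6816/289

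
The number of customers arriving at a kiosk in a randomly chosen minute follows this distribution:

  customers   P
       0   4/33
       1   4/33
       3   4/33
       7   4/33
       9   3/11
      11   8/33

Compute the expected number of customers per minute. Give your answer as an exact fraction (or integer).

71/11

E[X] = (4/33)·0 + (4/33)·1 + (4/33)·3 + (4/33)·7 + (3/11)·9 + (8/33)·11
     = 71/11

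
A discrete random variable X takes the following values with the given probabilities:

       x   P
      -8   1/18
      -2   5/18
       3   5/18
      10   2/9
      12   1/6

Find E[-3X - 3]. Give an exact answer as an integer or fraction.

E[-3x-3] = (1/18)·21 + (5/18)·3 + (5/18)·(-12) + (2/9)·(-33) + (1/6)·(-39)
     = -91/6

-91/6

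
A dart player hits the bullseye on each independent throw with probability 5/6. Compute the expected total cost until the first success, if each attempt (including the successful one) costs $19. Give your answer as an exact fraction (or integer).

E[#attempts] = 1/p = 6/5; E[cost] = 19·6/5 = 114/5.

114/5 dollars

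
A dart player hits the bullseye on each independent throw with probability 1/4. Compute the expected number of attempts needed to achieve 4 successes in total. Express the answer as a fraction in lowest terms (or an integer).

16

By linearity (sum of 4 independent geometric waits), E[trials] = 4/p = 4/(1/4) = 16.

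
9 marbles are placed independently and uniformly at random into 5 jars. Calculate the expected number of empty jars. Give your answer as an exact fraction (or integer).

Let Xⱼ=1 if jar j is empty. P(Xⱼ=1) = ((5-1)/5)^9 = 262144/1953125.
By linearity, E[#empty] = 5·262144/1953125 = 262144/390625.

262144/390625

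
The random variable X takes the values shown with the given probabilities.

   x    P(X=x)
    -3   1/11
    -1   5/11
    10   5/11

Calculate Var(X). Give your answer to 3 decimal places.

32.149

E[X] = (1/11)·(-3) + (5/11)·(-1) + (5/11)·10 = 42/11
E[X²] = (1/11)·9 + (5/11)·1 + (5/11)·100 = 514/11
Var(X) = 514/11 − (42/11)² = 3890/121 ≈ 32.149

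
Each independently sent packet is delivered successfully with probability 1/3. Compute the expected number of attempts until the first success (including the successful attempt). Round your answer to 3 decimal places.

3.000

For a geometric distribution, E[trials] = 1/p = 1/(1/3) = 3.
≈ 3.000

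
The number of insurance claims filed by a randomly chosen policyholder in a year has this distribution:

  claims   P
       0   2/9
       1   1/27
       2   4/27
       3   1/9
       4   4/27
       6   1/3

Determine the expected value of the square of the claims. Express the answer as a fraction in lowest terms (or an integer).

E[X²] = (2/9)·0 + (1/27)·1 + (4/27)·4 + (1/9)·9 + (4/27)·16 + (1/3)·36
     = 16

16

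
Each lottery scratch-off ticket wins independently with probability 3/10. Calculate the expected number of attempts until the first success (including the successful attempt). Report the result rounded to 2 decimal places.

3.33

For a geometric distribution, E[trials] = 1/p = 1/(3/10) = 10/3.
≈ 3.33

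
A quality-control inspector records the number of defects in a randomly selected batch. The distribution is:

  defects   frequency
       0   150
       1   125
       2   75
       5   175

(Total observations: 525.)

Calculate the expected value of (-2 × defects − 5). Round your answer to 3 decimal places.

-9.381

Total = 525, so P(defects=0) = 150/525, etc.
E[-2x-5] = (2/7)·(-5) + (5/21)·(-7) + (1/7)·(-9) + (1/3)·(-15)
     = -197/21 ≈ -9.381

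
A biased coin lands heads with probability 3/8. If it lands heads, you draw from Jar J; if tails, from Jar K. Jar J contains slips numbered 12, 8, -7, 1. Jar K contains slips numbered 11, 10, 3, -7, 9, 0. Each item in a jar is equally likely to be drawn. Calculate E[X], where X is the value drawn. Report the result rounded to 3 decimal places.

4.021

E[X | Jar J] = (12 + 8 − 7 + 1)/4 = 7/2
E[X | Jar K] = (11 + 10 + 3 − 7 + 9 + 0)/6 = 13/3
E[X] = (3/8)·7/2 + (5/8)·13/3 = 193/48 ≈ 4.021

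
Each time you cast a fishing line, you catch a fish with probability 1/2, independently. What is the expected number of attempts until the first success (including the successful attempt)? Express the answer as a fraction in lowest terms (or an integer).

2

For a geometric distribution, E[trials] = 1/p = 1/(1/2) = 2.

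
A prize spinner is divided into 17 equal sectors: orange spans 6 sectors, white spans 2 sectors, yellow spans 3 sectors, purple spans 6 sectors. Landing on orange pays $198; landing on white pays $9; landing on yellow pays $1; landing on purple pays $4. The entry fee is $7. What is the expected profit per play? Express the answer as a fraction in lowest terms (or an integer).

E[payout] = (6/17)·198 + (2/17)·9 + (3/17)·1 + (6/17)·4 = 1233/17
Expected profit = 1233/17 − 7 = 1114/17

1114/17 dollars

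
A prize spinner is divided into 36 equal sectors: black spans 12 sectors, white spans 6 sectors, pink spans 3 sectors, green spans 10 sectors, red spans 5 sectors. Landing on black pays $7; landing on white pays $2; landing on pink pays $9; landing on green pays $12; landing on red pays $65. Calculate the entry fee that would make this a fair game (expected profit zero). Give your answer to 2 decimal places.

$15.78

E[payout] = (12/36)·7 + (6/36)·2 + (3/36)·9 + (10/36)·12 + (5/36)·65 = 142/9
Fair fee = E[payout] = 142/9 ≈ $15.78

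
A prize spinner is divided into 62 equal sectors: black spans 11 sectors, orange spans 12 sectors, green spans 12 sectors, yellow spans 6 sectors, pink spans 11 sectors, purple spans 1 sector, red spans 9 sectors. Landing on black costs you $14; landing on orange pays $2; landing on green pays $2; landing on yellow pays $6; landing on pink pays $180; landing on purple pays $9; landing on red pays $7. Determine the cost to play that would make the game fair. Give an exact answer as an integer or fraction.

E[payout] = (11/62)·(-14) + (12/62)·2 + (12/62)·2 + (6/62)·6 + (11/62)·180 + (1/62)·9 + (9/62)·7 = 991/31
Fair fee = E[payout] = 991/31

991/31 dollars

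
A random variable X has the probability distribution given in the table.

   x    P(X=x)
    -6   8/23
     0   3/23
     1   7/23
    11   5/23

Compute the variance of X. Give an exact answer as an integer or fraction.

20504/529

E[X] = (8/23)·(-6) + (3/23)·0 + (7/23)·1 + (5/23)·11 = 14/23
E[X²] = (8/23)·36 + (3/23)·0 + (7/23)·1 + (5/23)·121 = 900/23
Var(X) = 900/23 − (14/23)² = 20504/529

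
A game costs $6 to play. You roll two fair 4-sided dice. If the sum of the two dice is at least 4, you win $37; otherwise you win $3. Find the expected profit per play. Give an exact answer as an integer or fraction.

E[payout] = (3/16)·3 + (13/16)·37 = 245/8
Expected profit = 245/8 − 6 = 197/8

197/8 dollars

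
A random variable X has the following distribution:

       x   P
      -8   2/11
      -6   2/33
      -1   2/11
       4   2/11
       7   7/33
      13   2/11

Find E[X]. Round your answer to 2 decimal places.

2.58

E[X] = (2/11)·(-8) + (2/33)·(-6) + (2/11)·(-1) + (2/11)·4 + (7/33)·7 + (2/11)·13
     = 85/33 ≈ 2.58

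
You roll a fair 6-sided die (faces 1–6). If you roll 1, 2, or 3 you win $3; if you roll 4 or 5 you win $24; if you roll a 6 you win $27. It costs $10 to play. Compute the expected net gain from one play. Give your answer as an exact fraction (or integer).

E[payout] = (1/2)·3 + (1/3)·24 + (1/6)·27 = 14
Expected profit = 14 − 10 = 4

$4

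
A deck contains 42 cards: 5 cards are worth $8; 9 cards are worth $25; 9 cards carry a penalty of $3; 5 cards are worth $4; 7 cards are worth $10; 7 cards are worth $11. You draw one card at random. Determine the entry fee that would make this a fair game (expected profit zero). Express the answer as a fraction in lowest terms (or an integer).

E[payout] = (5/42)·8 + (9/42)·25 + (9/42)·(-3) + (5/42)·4 + (7/42)·10 + (7/42)·11 = 135/14
Fair fee = E[payout] = 135/14

135/14 dollars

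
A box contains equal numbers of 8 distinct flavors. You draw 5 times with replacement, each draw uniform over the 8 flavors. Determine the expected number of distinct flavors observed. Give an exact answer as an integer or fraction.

15961/4096

Let Xⱼ=1 if type j appears at least once. P(Xⱼ=1) = 1 − ((8−1)/8)^5 = 15961/32768.
E[#distinct] = 8·15961/32768 = 15961/4096.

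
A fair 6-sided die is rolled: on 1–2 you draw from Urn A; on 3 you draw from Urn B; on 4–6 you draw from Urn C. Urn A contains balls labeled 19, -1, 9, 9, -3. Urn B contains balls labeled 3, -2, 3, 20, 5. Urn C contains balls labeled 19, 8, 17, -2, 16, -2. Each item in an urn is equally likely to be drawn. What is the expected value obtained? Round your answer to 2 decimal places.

E[X | Urn A] = (19 − 1 + 9 + 9 − 3)/5 = 33/5
E[X | Urn B] = (3 − 2 + 3 + 20 + 5)/5 = 29/5
E[X | Urn C] = (19 + 8 + 17 − 2 + 16 − 2)/6 = 28/3
E[X] = (1/3)·33/5 + (1/6)·29/5 + (1/2)·28/3 = 47/6 ≈ 7.83

7.83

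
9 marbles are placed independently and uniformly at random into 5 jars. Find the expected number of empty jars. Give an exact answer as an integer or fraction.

Let Xⱼ=1 if jar j is empty. P(Xⱼ=1) = ((5-1)/5)^9 = 262144/1953125.
By linearity, E[#empty] = 5·262144/1953125 = 262144/390625.

262144/390625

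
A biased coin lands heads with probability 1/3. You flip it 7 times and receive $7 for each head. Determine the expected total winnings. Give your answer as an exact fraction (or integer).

49/3 dollars

E[#heads] = 7·1/3 = 7/3 (linearity over flips).
E[winnings] = 7·7/3 = 49/3.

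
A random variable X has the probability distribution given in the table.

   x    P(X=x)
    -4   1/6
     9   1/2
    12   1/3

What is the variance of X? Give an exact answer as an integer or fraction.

E[X] = (1/6)·(-4) + (1/2)·9 + (1/3)·12 = 47/6
E[X²] = (1/6)·16 + (1/2)·81 + (1/3)·144 = 547/6
Var(X) = 547/6 − (47/6)² = 1073/36

1073/36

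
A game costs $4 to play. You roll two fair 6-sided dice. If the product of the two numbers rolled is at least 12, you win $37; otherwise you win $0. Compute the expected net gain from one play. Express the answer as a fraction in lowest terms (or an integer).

485/36 dollars

E[payout] = (19/36)·0 + (17/36)·37 = 629/36
Expected profit = 629/36 − 4 = 485/36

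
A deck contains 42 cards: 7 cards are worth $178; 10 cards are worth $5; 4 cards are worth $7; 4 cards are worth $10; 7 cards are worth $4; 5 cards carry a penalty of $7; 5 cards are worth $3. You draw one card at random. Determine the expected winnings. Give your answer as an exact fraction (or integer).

E[payout] = (7/42)·178 + (10/42)·5 + (4/42)·7 + (4/42)·10 + (7/42)·4 + (5/42)·(-7) + (5/42)·3 = 98/3

98/3 dollars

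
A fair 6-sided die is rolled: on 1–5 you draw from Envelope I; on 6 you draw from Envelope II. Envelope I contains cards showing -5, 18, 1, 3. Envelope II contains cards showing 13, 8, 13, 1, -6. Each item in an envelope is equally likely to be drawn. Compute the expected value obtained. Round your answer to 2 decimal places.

4.51

E[X | Envelope I] = (-5 + 18 + 1 + 3)/4 = 17/4
E[X | Envelope II] = (13 + 8 + 13 + 1 − 6)/5 = 29/5
E[X] = (5/6)·17/4 + (1/6)·29/5 = 541/120 ≈ 4.51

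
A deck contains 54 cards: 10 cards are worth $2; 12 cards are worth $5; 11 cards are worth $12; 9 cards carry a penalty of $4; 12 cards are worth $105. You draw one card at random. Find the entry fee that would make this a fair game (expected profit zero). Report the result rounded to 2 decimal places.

$26.59

E[payout] = (10/54)·2 + (12/54)·5 + (11/54)·12 + (9/54)·(-4) + (12/54)·105 = 718/27
Fair fee = E[payout] = 718/27 ≈ $26.59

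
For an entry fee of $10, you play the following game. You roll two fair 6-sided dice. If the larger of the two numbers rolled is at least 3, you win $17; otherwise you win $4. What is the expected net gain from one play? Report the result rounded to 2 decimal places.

$5.56

E[payout] = (1/9)·4 + (8/9)·17 = 140/9
Expected profit = 140/9 − 10 = 50/9 ≈ $5.56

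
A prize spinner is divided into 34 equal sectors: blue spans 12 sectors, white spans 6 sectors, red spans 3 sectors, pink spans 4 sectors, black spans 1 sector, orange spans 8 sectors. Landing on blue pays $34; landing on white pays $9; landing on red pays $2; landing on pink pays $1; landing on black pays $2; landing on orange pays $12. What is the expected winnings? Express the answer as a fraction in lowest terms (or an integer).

285/17 dollars

E[payout] = (12/34)·34 + (6/34)·9 + (3/34)·2 + (4/34)·1 + (1/34)·2 + (8/34)·12 = 285/17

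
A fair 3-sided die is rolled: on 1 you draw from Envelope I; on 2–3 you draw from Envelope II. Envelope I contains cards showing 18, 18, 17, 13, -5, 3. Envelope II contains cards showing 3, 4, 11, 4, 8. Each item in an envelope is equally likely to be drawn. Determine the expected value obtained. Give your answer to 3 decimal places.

E[X | Envelope I] = (18 + 18 + 17 + 13 − 5 + 3)/6 = 32/3
E[X | Envelope II] = (3 + 4 + 11 + 4 + 8)/5 = 6
E[X] = (1/3)·32/3 + (2/3)·6 = 68/9 ≈ 7.556

7.556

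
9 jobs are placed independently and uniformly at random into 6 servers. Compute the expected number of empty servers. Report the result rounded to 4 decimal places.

1.1628

Let Xⱼ=1 if server j is empty. P(Xⱼ=1) = ((6-1)/6)^9 = 1953125/10077696.
By linearity, E[#empty] = 6·1953125/10077696 = 1953125/1679616.
≈ 1.1628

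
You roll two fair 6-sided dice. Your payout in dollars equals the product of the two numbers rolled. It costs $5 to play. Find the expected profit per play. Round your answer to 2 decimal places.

Distribution of the product of the two numbers rolled: 1 w.p. 1/36, 2 w.p. 1/18, 3 w.p. 1/18, 4 w.p. 1/12, 5 w.p. 1/18, 6 w.p. 1/9, …
E[payout] = (1/36)·1 + (1/18)·2 + (1/18)·3 + (1/12)·4 + (1/18)·5 + (1/9)·6 + (1/18)·8 + (1/36)·9 + (1/18)·10 + (1/9)·12 + (1/18)·15 + (1/36)·16 + (1/18)·18 + (1/18)·20 + (1/18)·24 + (1/36)·25 + (1/18)·30 + (1/36)·36 = 49/4
Expected profit = 49/4 − 5 = 29/4 ≈ $7.25

$7.25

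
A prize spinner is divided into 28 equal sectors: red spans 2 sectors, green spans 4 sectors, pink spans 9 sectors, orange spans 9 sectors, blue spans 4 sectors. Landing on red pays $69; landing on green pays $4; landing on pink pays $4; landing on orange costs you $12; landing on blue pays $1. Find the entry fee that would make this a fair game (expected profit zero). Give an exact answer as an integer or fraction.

E[payout] = (2/28)·69 + (4/28)·4 + (9/28)·4 + (9/28)·(-12) + (4/28)·1 = 43/14
Fair fee = E[payout] = 43/14

43/14 dollars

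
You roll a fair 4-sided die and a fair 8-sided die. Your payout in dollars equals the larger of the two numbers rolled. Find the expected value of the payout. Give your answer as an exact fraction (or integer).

77/16 dollars

Distribution of the larger of the two numbers rolled: 1 w.p. 1/32, 2 w.p. 3/32, 3 w.p. 5/32, 4 w.p. 7/32, 5 w.p. 1/8, 6 w.p. 1/8, …
E[payout] = (1/32)·1 + (3/32)·2 + (5/32)·3 + (7/32)·4 + (1/8)·5 + (1/8)·6 + (1/8)·7 + (1/8)·8 = 77/16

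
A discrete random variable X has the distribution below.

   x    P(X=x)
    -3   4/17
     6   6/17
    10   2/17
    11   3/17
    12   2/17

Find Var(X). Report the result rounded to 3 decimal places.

29.585

E[X] = (4/17)·(-3) + (6/17)·6 + (2/17)·10 + (3/17)·11 + (2/17)·12 = 101/17
E[X²] = (4/17)·9 + (6/17)·36 + (2/17)·100 + (3/17)·121 + (2/17)·144 = 1103/17
Var(X) = 1103/17 − (101/17)² = 8550/289 ≈ 29.585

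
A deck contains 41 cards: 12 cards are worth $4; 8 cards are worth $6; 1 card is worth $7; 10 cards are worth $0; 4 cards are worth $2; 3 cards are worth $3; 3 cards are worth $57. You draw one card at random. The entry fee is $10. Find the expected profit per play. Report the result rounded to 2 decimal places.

E[payout] = (12/41)·4 + (8/41)·6 + (1/41)·7 + (10/41)·0 + (4/41)·2 + (3/41)·3 + (3/41)·57 = 291/41
Expected profit = 291/41 − 10 = -119/41 ≈ -$2.90

-$2.90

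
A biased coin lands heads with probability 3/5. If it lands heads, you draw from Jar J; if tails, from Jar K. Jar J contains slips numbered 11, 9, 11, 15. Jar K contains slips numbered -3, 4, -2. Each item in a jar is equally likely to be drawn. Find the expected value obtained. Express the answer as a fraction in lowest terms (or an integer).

203/30

E[X | Jar J] = (11 + 9 + 11 + 15)/4 = 23/2
E[X | Jar K] = (-3 + 4 − 2)/3 = -1/3
E[X] = (3/5)·23/2 + (2/5)·(-1/3) = 203/30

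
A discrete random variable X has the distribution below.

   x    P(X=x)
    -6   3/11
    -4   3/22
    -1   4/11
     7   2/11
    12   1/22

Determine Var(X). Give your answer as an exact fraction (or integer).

E[X] = (3/11)·(-6) + (3/22)·(-4) + (4/11)·(-1) + (2/11)·7 + (1/22)·12 = -8/11
E[X²] = (3/11)·36 + (3/22)·16 + (4/11)·1 + (2/11)·49 + (1/22)·144 = 306/11
Var(X) = 306/11 − (-8/11)² = 3302/121

3302/121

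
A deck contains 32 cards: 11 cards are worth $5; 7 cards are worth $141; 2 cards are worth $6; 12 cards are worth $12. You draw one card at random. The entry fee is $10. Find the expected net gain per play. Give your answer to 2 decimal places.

E[payout] = (11/32)·5 + (7/32)·141 + (2/32)·6 + (12/32)·12 = 599/16
Expected profit = 599/16 − 10 = 439/16 ≈ $27.44

$27.44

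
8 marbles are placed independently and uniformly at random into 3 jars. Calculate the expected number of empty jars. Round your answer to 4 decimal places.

0.1171

Let Xⱼ=1 if jar j is empty. P(Xⱼ=1) = ((3-1)/3)^8 = 256/6561.
By linearity, E[#empty] = 3·256/6561 = 256/2187.
≈ 0.1171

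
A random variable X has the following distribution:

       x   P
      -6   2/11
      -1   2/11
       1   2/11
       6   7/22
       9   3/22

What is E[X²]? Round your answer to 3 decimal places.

29.409

E[X²] = (2/11)·36 + (2/11)·1 + (2/11)·1 + (7/22)·36 + (3/22)·81
     = 647/22 ≈ 29.409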